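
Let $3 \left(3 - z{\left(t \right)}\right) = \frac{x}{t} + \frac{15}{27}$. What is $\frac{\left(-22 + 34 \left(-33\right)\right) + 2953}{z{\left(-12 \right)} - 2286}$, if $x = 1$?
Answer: $- \frac{195372}{246581} \approx -0.79232$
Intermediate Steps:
$z{\left(t \right)} = \frac{76}{27} - \frac{1}{3 t}$ ($z{\left(t \right)} = 3 - \frac{1 \frac{1}{t} + \frac{15}{27}}{3} = 3 - \frac{\frac{1}{t} + 15 \cdot \frac{1}{27}}{3} = 3 - \frac{\frac{1}{t} + \frac{5}{9}}{3} = 3 - \frac{\frac{5}{9} + \frac{1}{t}}{3} = 3 - \left(\frac{5}{27} + \frac{1}{3 t}\right) = \frac{76}{27} - \frac{1}{3 t}$)
$\frac{\left(-22 + 34 \left(-33\right)\right) + 2953}{z{\left(-12 \right)} - 2286} = \frac{\left(-22 + 34 \left(-33\right)\right) + 2953}{\frac{-9 + 76 \left(-12\right)}{27 \left(-12\right)} - 2286} = \frac{\left(-22 - 1122\right) + 2953}{\frac{1}{27} \left(- \frac{1}{12}\right) \left(-9 - 912\right) - 2286} = \frac{-1144 + 2953}{\frac{1}{27} \left(- \frac{1}{12}\right) \left(-921\right) - 2286} = \frac{1809}{\frac{307}{108} - 2286} = \frac{1809}{- \frac{246581}{108}} = 1809 \left(- \frac{108}{246581}\right) = - \frac{195372}{246581}$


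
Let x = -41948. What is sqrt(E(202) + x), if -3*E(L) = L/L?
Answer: I*sqrt(377535)/3 ≈ 204.81*I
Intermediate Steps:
E(L) = -1/3 (E(L) = -L/(3*L) = -1/3*1 = -1/3)
sqrt(E(202) + x) = sqrt(-1/3 - 41948) = sqrt(-125845/3) = I*sqrt(377535)/3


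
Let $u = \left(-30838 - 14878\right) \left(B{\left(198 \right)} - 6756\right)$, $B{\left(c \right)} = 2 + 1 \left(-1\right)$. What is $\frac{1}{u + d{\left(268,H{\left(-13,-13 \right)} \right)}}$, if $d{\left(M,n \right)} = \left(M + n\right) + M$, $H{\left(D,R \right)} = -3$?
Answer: $\frac{1}{308812113} \approx 3.2382 \cdot 10^{-9}$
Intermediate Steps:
$B{\left(c \right)} = 1$ ($B{\left(c \right)} = 2 - 1 = 1$)
$d{\left(M,n \right)} = n + 2 M$
$u = 308811580$ ($u = \left(-30838 - 14878\right) \left(1 - 6756\right) = \left(-45716\right) \left(-6755\right) = 308811580$)
$\frac{1}{u + d{\left(268,H{\left(-13,-13 \right)} \right)}} = \frac{1}{308811580 + \left(-3 + 2 \cdot 268\right)} = \frac{1}{308811580 + \left(-3 + 536\right)} = \frac{1}{308811580 + 533} = \frac{1}{308812113}$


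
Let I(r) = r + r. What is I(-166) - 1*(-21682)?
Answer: 21350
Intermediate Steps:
I(r) = 2*r
I(-166) - 1*(-21682) = 2*(-166) - 1*(-21682) = -332 + 21682 = 21350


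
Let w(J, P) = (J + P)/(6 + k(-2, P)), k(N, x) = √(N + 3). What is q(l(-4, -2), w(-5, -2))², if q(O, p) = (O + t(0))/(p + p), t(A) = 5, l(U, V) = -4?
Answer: ¼ ≈ 0.25000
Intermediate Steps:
k(N, x) = √(3 + N)
w(J, P) = J/7 + P/7 (w(J, P) = (J + P)/(6 + √(3 - 2)) = (J + P)/(6 + √1) = (J + P)/(6 + 1) = (J + P)/7 = (J + P)*(⅐) = J/7 + P/7)
q(O, p) = (5 + O)/(2*p) (q(O, p) = (O + 5)/(p + p) = (5 + O)/((2*p)) = (5 + O)*(1/(2*p)) = (5 + O)/(2*p))
q(l(-4, -2), w(-5, -2))² = ((5 - 4)/(2*((⅐)*(-5) + (⅐)*(-2))))² = ((½)*1/(-5/7 - 2/7))² = ((½)*1/(-1))² = ((½)*(-1)*1)² = (-½)² = ¼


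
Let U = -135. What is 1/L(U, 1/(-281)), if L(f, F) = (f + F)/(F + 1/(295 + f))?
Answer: -121/6069760 ≈ -1.9935e-5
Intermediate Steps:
L(f, F) = (F + f)/(F + 1/(295 + f))
1/L(U, 1/(-281)) = 1/(((-135)² + 295/(-281) + 295*(-135) - 135/(-281))/(1 + 295/(-281) - 135/(-281))) = 1/((18225 + 295*(-1/281) - 39825 - 1/281*(-135))/(1 + 295*(-1/281) - 1/281*(-135))) = 1/((18225 - 295/281 - 39825 + 135/281)/(1 - 295/281 + 135/281)) = 1/(-6069760/281/(121/281)) = 1/((281/121)*(-6069760/281)) = 1/(-6069760/121) = -121/6069760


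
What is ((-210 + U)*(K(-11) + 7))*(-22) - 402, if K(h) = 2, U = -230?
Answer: 86718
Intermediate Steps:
((-210 + U)*(K(-11) + 7))*(-22) - 402 = ((-210 - 230)*(2 + 7))*(-22) - 402 = -440*9*(-22) - 402 = -3960*(-22) - 402 = 87120 - 402 = 86718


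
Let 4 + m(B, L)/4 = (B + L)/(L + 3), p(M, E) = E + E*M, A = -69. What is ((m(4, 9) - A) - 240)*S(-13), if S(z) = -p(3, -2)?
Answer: -4384/3 ≈ -1461.3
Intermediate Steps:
m(B, L) = -16 + 4*(B + L)/(3 + L) (m(B, L) = -16 + 4*((B + L)/(L + 3)) = -16 + 4*((B + L)/(3 + L)) = -16 + 4*(B + L)/(3 + L))
S(z) = 8 (S(z) = -(-2)*(1 + 3) = -(-2)*4 = -1*(-8) = 8)
((m(4, 9) - A) - 240)*S(-13) = ((4*(-12 + 4 - 3*9)/(3 + 9) - 1*(-69)) - 240)*8 = ((4*(-12 + 4 - 27)/12 + 69) - 240)*8 = ((4*(1/12)*(-35) + 69) - 240)*8 = ((-35/3 + 69) - 240)*8 = (172/3 - 240)*8 = -548/3*8 = -4384/3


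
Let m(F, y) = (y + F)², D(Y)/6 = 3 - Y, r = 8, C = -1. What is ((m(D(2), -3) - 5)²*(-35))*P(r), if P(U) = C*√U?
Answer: 1120*√2 ≈ 1583.9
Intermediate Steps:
P(U) = -√U
D(Y) = 18 - 6*Y (D(Y) = 6*(3 - Y) = 18 - 6*Y)
m(F, y) = (F + y)²
((m(D(2), -3) - 5)²*(-35))*P(r) = ((((18 - 6*2) - 3)² - 5)²*(-35))*(-√8) = ((((18 - 12) - 3)² - 5)²*(-35))*(-2*√2) = (((6 - 3)² - 5)²*(-35))*(-2*√2) = ((3² - 5)²*(-35))*(-2*√2) = ((9 - 5)²*(-35))*(-2*√2) = (4²*(-35))*(-2*√2) = (16*(-35))*(-2*√2) = -(-1120)*√2 = 1120*√2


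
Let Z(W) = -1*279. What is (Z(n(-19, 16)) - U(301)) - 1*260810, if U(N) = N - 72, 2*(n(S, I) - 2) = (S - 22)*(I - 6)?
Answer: -261318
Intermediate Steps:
n(S, I) = 2 + (-22 + S)*(-6 + I)/2 (n(S, I) = 2 + ((S - 22)*(I - 6))/2 = 2 + ((-22 + S)*(-6 + I))/2 = 2 + (-22 + S)*(-6 + I)/2)
Z(W) = -279
U(N) = -72 + N
(Z(n(-19, 16)) - U(301)) - 1*260810 = (-279 - (-72 + 301)) - 1*260810 = (-279 - 1*229) - 260810 = (-279 - 229) - 260810 = -508 - 260810 = -261318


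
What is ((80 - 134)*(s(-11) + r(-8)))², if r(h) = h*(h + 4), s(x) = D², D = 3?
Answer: 4901796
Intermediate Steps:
s(x) = 9 (s(x) = 3² = 9)
r(h) = h*(4 + h)
((80 - 134)*(s(-11) + r(-8)))² = ((80 - 134)*(9 - 8*(4 - 8)))² = (-54*(9 - 8*(-4)))² = (-54*(9 + 32))² = (-54*41)² = (-2214)² = 4901796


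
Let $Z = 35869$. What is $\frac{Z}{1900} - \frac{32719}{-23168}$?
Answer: $\frac{223294773}{11004800} \approx 20.291$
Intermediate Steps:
$\frac{Z}{1900} - \frac{32719}{-23168} = \frac{35869}{1900} - \frac{32719}{-23168} = 35869 \cdot \frac{1}{1900} - - \frac{32719}{23168} = \frac{35869}{1900} + \frac{32719}{23168} = \frac{223294773}{11004800}$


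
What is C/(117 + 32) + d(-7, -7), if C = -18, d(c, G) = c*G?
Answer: 7283/149 ≈ 48.879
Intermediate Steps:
d(c, G) = G*c
C/(117 + 32) + d(-7, -7) = -18/(117 + 32) - 7*(-7) = -18/149 + 49 = 7283/149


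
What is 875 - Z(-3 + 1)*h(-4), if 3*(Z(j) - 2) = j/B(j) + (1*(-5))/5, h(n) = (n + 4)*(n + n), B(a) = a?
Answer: 875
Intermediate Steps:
h(n) = 2*n*(4 + n) (h(n) = (4 + n)*(2*n) = 2*n*(4 + n))
Z(j) = 2 (Z(j) = 2 + (j/j + (1*(-5))/5)/3 = 2 + (1 - 5*⅕)/3 = 2 + (1 - 1)/3 = 2 + (⅓)*0 = 2 + 0 = 2)
875 - Z(-3 + 1)*h(-4) = 875 - 2*2*(-4)*(4 - 4) = 875 - 2*2*(-4)*0 = 875 - 2*0 = 875 - 1*0 = 875 + 0 = 875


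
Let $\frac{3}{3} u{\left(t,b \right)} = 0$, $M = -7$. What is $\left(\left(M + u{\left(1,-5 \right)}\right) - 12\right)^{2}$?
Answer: $361$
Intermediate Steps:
$u{\left(t,b \right)} = 0$
$\left(\left(M + u{\left(1,-5 \right)}\right) - 12\right)^{2} = \left(\left(-7 + 0\right) - 12\right)^{2} = \left(-7 - 12\right)^{2} = \left(-19\right)^{2} = 361$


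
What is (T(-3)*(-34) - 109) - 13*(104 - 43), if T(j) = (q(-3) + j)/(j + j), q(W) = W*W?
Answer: -868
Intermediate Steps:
q(W) = W²
T(j) = (9 + j)/(2*j) (T(j) = ((-3)² + j)/(j + j) = (9 + j)/((2*j)) = (9 + j)*(1/(2*j)) = (9 + j)/(2*j))
(T(-3)*(-34) - 109) - 13*(104 - 43) = (((½)*(9 - 3)/(-3))*(-34) - 109) - 13*(104 - 43) = (((½)*(-⅓)*6)*(-34) - 109) - 13*61 = (-1*(-34) - 109) - 1*793 = (34 - 109) - 793 = -75 - 793 = -868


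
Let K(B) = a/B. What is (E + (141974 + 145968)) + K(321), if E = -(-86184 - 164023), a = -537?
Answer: 57581764/107 ≈ 5.3815e+5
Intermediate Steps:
E = 250207 (E = -1*(-250207) = 250207)
K(B) = -537/B
(E + (141974 + 145968)) + K(321) = (250207 + (141974 + 145968)) - 537/321 = (250207 + 287942) - 537*1/321 = 538149 - 179/107 = 57581764/107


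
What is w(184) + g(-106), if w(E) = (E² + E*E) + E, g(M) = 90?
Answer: 67986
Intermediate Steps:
w(E) = E + 2*E² (w(E) = (E² + E²) + E = 2*E² + E = E + 2*E²)
w(184) + g(-106) = 184*(1 + 2*184) + 90 = 184*(1 + 368) + 90 = 184*369 + 90 = 67896 + 90 = 67986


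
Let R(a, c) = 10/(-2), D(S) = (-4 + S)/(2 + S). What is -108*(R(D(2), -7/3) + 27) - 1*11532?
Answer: -13908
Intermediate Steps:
D(S) = (-4 + S)/(2 + S)
R(a, c) = -5 (R(a, c) = 10*(-½) = -5)
-108*(R(D(2), -7/3) + 27) - 1*11532 = -108*(-5 + 27) - 1*11532 = -108*22 - 11532 = -2376 - 11532 = -13908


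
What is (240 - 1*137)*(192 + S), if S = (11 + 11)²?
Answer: 69628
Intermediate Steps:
S = 484 (S = 22² = 484)
(240 - 1*137)*(192 + S) = (240 - 1*137)*(192 + 484) = (240 - 137)*676 = 103*676 = 69628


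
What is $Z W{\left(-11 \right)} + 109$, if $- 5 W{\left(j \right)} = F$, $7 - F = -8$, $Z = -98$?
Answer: $403$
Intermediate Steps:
$F = 15$ ($F = 7 - -8 = 7 + 8 = 15$)
$W{\left(j \right)} = -3$ ($W{\left(j \right)} = \left(- \frac{1}{5}\right) 15 = -3$)
$Z W{\left(-11 \right)} + 109 = \left(-98\right) \left(-3\right) + 109 = 294 + 109 = 403$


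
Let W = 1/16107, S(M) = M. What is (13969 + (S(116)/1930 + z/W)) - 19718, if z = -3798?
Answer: -59038830217/965 ≈ -6.1180e+7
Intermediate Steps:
W = 1/16107 ≈ 6.2085e-5
(13969 + (S(116)/1930 + z/W)) - 19718 = (13969 + (116/1930 - 3798/1/16107)) - 19718 = (13969 + (116*(1/1930) - 3798*16107)) - 19718 = (13969 + (58/965 - 61174386)) - 19718 = (13969 - 59033282432/965) - 19718 = -59019802347/965 - 19718 = -59038830217/965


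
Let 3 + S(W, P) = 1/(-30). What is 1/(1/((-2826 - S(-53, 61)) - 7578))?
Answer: -312029/30 ≈ -10401.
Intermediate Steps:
S(W, P) = -91/30 (S(W, P) = -3 + 1/(-30) = -3 - 1/30 = -91/30)
1/(1/((-2826 - S(-53, 61)) - 7578)) = 1/(1/((-2826 - 1*(-91/30)) - 7578)) = 1/(1/((-2826 + 91/30) - 7578)) = 1/(1/(-84689/30 - 7578)) = 1/(1/(-312029/30)) = 1/(-30/312029) = -312029/30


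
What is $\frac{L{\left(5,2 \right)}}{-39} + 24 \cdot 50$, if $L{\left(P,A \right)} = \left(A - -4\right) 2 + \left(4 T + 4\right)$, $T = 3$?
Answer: $\frac{46772}{39} \approx 1199.3$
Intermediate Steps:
$L{\left(P,A \right)} = 24 + 2 A$ ($L{\left(P,A \right)} = \left(A - -4\right) 2 + \left(4 \cdot 3 + 4\right) = \left(A + 4\right) 2 + \left(12 + 4\right) = \left(4 + A\right) 2 + 16 = \left(8 + 2 A\right) + 16 = 24 + 2 A$)
$\frac{L{\left(5,2 \right)}}{-39} + 24 \cdot 50 = \frac{24 + 2 \cdot 2}{-39} + 24 \cdot 50 = \left(24 + 4\right) \left(- \frac{1}{39}\right) + 1200 = 28 \left(- \frac{1}{39}\right) + 1200 = - \frac{28}{39} + 1200 = \frac{46772}{39}$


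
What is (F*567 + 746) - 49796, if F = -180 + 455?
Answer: 106875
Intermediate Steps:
F = 275
(F*567 + 746) - 49796 = (275*567 + 746) - 49796 = (155925 + 746) - 49796 = 156671 - 49796 = 106875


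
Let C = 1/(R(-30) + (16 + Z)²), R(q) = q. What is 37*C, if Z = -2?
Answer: 37/166 ≈ 0.22289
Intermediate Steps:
C = 1/166 (C = 1/(-30 + (16 - 2)²) = 1/(-30 + 14²) = 1/(-30 + 196) = 1/166 ≈ 0.0060241)
37*C = 37*(1/166) = 37/166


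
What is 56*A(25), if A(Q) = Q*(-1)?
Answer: -1400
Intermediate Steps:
A(Q) = -Q
56*A(25) = 56*(-1*25) = 56*(-25) = -1400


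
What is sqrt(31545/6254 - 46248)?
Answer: 13*I*sqrt(10702238802)/6254 ≈ 215.04*I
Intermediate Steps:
sqrt(31545/6254 - 46248) = sqrt(-289203447/6254) = 13*I*sqrt(10702238802)/6254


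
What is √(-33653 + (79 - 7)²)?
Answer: 7*I*√581 ≈ 168.73*I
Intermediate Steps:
√(-33653 + (79 - 7)²) = √(-33653 + 72²) = √(-33653 + 5184) = √(-28469) = 7*I*√581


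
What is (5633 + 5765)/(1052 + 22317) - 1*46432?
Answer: -1085058010/23369 ≈ -46432.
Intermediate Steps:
(5633 + 5765)/(1052 + 22317) - 1*46432 = 11398/23369 - 46432 = -1085058010/23369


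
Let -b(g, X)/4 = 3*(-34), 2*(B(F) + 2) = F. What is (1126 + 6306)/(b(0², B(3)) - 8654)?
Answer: -3716/4123 ≈ -0.90129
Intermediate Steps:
B(F) = -2 + F/2
b(g, X) = 408 (b(g, X) = -12*(-34) = -4*(-102) = 408)
(1126 + 6306)/(b(0², B(3)) - 8654) = (1126 + 6306)/(408 - 8654) = 7432/(-8246) = 7432*(-1/8246) = -3716/4123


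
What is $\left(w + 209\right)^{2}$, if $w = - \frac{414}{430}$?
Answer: $\frac{2000593984}{46225} \approx 43280.0$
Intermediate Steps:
$w = - \frac{207}{215}$ ($w = \left(-414\right) \frac{1}{430} = - \frac{207}{215} \approx -0.96279$)
$\left(w + 209\right)^{2} = \left(- \frac{207}{215} + 209\right)^{2} = \left(\frac{44728}{215}\right)^{2} = \frac{2000593984}{46225}$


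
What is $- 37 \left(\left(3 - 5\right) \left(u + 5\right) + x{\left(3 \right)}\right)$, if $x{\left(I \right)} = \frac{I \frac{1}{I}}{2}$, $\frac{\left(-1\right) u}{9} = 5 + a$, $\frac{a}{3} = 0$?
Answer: $- \frac{5957}{2} \approx -2978.5$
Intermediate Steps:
$a = 0$ ($a = 3 \cdot 0 = 0$)
$u = -45$ ($u = - 9 \left(5 + 0\right) = \left(-9\right) 5 = -45$)
$x{\left(I \right)} = \frac{1}{2}$ ($x{\left(I \right)} = 1 \cdot \frac{1}{2} = \frac{1}{2}$)
$- 37 \left(\left(3 - 5\right) \left(u + 5\right) + x{\left(3 \right)}\right) = - 37 \left(\left(3 - 5\right) \left(-45 + 5\right) + \frac{1}{2}\right) = - 37 \left(\left(-2\right) \left(-40\right) + \frac{1}{2}\right) = - 37 \left(80 + \frac{1}{2}\right) = \left(-37\right) \frac{161}{2} = - \frac{5957}{2}$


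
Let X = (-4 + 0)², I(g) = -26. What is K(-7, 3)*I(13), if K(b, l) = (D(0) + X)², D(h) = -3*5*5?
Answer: -90506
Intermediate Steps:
X = 16 (X = (-4)² = 16)
D(h) = -75 (D(h) = -15*5 = -75)
K(b, l) = 3481 (K(b, l) = (-75 + 16)² = (-59)² = 3481)
K(-7, 3)*I(13) = 3481*(-26) = -90506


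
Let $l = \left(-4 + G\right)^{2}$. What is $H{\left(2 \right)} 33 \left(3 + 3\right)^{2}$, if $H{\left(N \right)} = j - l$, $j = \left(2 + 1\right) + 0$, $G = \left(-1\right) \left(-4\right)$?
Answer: $3564$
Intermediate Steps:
$G = 4$
$j = 3$ ($j = 3 + 0 = 3$)
$l = 0$ ($l = \left(-4 + 4\right)^{2} = 0^{2} = 0$)
$H{\left(N \right)} = 3$ ($H{\left(N \right)} = 3 - 0 = 3 + 0 = 3$)
$H{\left(2 \right)} 33 \left(3 + 3\right)^{2} = 3 \cdot 33 \left(3 + 3\right)^{2} = 99 \cdot 6^{2} = 99 \cdot 36 = 3564$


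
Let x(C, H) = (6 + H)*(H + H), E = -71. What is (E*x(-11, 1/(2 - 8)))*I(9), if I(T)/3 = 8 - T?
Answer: -2485/6 ≈ -414.17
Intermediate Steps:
I(T) = 24 - 3*T (I(T) = 3*(8 - T) = 24 - 3*T)
x(C, H) = 2*H*(6 + H) (x(C, H) = (6 + H)*(2*H) = 2*H*(6 + H))
(E*x(-11, 1/(2 - 8)))*I(9) = (-142*(6 + 1/(2 - 8))/(2 - 8))*(24 - 3*9) = (-142*(6 + 1/(-6))/(-6))*(24 - 27) = -142*(-1)*(6 - ⅙)/6*(-3) = -142*(-1)*35/(6*6)*(-3) = -71*(-35/18)*(-3) = (2485/18)*(-3) = -2485/6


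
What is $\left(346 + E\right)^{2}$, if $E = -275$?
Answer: $5041$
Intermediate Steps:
$\left(346 + E\right)^{2} = \left(346 - 275\right)^{2} = 71^{2} = 5041$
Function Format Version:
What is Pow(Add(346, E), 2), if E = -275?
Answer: 5041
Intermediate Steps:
Pow(Add(346, E), 2) = Pow(Add(346, -275), 2) = Pow(71, 2) = 5041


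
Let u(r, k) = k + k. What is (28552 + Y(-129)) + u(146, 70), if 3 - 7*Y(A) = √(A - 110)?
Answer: 200847/7 - I*√239/7 ≈ 28692.0 - 2.2085*I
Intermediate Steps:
u(r, k) = 2*k
Y(A) = 3/7 - √(-110 + A)/7 (Y(A) = 3/7 - √(A - 110)/7 = 3/7 - √(-110 + A)/7)
(28552 + Y(-129)) + u(146, 70) = (28552 + (3/7 - √(-110 - 129)/7)) + 2*70 = (28552 + (3/7 - I*√239/7)) + 140 = (199867/7 - I*√239/7) + 140 = 200847/7 - I*√239/7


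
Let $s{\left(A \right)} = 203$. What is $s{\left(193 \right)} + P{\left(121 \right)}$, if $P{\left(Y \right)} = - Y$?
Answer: $82$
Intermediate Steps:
$s{\left(193 \right)} + P{\left(121 \right)} = 203 - 121 = 82$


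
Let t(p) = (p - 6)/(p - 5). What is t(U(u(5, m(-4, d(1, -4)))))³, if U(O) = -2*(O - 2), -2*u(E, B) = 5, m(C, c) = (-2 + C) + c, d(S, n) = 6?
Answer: 27/64 ≈ 0.42188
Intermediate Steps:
m(C, c) = -2 + C + c
u(E, B) = -5/2 (u(E, B) = -½*5 = -5/2)
U(O) = 4 - 2*O (U(O) = -2*(-2 + O) = 4 - 2*O)
t(p) = (-6 + p)/(-5 + p)
t(U(u(5, m(-4, d(1, -4)))))³ = ((-6 + (4 - 2*(-5/2)))/(-5 + (4 - 2*(-5/2))))³ = ((-6 + (4 + 5))/(-5 + (4 + 5)))³ = ((-6 + 9)/(-5 + 9))³ = (3/4)³ = ((¼)*3)³ = (¾)³ = 27/64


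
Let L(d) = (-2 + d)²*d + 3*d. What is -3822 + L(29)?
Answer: 17406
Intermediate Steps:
L(d) = 3*d + d*(-2 + d)² (L(d) = d*(-2 + d)² + 3*d = 3*d + d*(-2 + d)²)
-3822 + L(29) = -3822 + 29*(3 + (-2 + 29)²) = -3822 + 29*(3 + 27²) = -3822 + 29*(3 + 729) = -3822 + 29*732 = -3822 + 21228 = 17406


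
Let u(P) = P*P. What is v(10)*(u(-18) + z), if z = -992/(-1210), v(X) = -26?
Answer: -5109416/605 ≈ -8445.3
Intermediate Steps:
u(P) = P²
z = 496/605 (z = -992*(-1/1210) = 496/605 ≈ 0.81983)
v(10)*(u(-18) + z) = -26*((-18)² + 496/605) = -26*(324 + 496/605) = -26*196516/605 = -5109416/605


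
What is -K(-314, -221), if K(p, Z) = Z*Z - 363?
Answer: -48478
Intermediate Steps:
K(p, Z) = -363 + Z² (K(p, Z) = Z² - 363 = -363 + Z²)
-K(-314, -221) = -(-363 + (-221)²) = -(-363 + 48841) = -1*48478 = -48478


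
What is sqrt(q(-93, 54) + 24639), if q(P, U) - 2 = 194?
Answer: sqrt(24835) ≈ 157.59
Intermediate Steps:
q(P, U) = 196 (q(P, U) = 2 + 194 = 196)
sqrt(q(-93, 54) + 24639) = sqrt(196 + 24639) = sqrt(24835)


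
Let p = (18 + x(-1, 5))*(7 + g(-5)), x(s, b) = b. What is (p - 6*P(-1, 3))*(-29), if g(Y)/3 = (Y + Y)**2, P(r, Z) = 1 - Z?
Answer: -205117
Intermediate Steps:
g(Y) = 12*Y**2 (g(Y) = 3*(Y + Y)**2 = 3*(2*Y)**2 = 3*(4*Y**2) = 12*Y**2)
p = 7061 (p = (18 + 5)*(7 + 12*(-5)**2) = 23*(7 + 12*25) = 23*(7 + 300) = 23*307 = 7061)
(p - 6*P(-1, 3))*(-29) = (7061 - 6*(1 - 1*3))*(-29) = (7061 - 6*(1 - 3))*(-29) = (7061 - 6*(-2))*(-29) = (7061 + 12)*(-29) = 7073*(-29) = -205117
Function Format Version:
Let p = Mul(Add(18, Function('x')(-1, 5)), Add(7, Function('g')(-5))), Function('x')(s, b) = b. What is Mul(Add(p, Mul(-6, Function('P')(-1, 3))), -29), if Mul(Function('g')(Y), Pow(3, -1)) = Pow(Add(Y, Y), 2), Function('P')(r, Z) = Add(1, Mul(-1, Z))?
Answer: -205117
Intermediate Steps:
Function('g')(Y) = Mul(12, Pow(Y, 2)) (Function('g')(Y) = Mul(3, Pow(Add(Y, Y), 2)) = Mul(3, Pow(Mul(2, Y), 2)) = Mul(3, Mul(4, Pow(Y, 2))) = Mul(12, Pow(Y, 2)))
p = 7061 (p = Mul(Add(18, 5), Add(7, Mul(12, Pow(-5, 2)))) = Mul(23, Add(7, Mul(12, 25))) = Mul(23, Add(7, 300)) = Mul(23, 307) = 7061)
Mul(Add(p, Mul(-6, Function('P')(-1, 3))), -29) = Mul(Add(7061, Mul(-6, Add(1, Mul(-1, 3)))), -29) = Mul(Add(7061, Mul(-6, Add(1, -3))), -29) = Mul(Add(7061, Mul(-6, -2)), -29) = Mul(Add(7061, 12), -29) = Mul(7073, -29) = -205117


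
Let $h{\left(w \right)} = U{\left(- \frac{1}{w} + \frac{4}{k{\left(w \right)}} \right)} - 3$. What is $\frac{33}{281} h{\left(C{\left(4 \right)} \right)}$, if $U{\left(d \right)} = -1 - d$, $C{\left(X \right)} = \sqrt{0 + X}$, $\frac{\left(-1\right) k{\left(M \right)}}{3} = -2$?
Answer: $- \frac{275}{562} \approx -0.48932$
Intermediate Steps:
$k{\left(M \right)} = 6$ ($k{\left(M \right)} = \left(-3\right) \left(-2\right) = 6$)
$C{\left(X \right)} = \sqrt{X}$
$h{\left(w \right)} = - \frac{14}{3} + \frac{1}{w}$ ($h{\left(w \right)} = \left(-1 - \left(- \frac{1}{w} + \frac{4}{6}\right)\right) - 3 = \left(-1 - \left(- \frac{1}{w} + 4 \cdot \frac{1}{6}\right)\right) - 3 = \left(-1 - \left(- \frac{1}{w} + \frac{2}{3}\right)\right) - 3 = \left(-1 - \left(\frac{2}{3} - \frac{1}{w}\right)\right) - 3 = \left(- \frac{5}{3} + \frac{1}{w}\right) - 3 = - \frac{14}{3} + \frac{1}{w}$)
$\frac{33}{281} h{\left(C{\left(4 \right)} \right)} = \frac{33}{281} \left(- \frac{14}{3} + \frac{1}{\sqrt{4}}\right) = 33 \cdot \frac{1}{281} \left(- \frac{14}{3} + \frac{1}{2}\right) = \frac{33 \left(- \frac{14}{3} + \frac{1}{2}\right)}{281} = \frac{33}{281} \left(- \frac{25}{6}\right) = - \frac{275}{562}$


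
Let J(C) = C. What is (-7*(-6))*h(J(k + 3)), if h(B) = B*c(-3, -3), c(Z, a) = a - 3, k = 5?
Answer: -2016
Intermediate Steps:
c(Z, a) = -3 + a
h(B) = -6*B (h(B) = B*(-3 - 3) = B*(-6) = -6*B)
(-7*(-6))*h(J(k + 3)) = (-7*(-6))*(-6*(5 + 3)) = 42*(-6*8) = 42*(-48) = -2016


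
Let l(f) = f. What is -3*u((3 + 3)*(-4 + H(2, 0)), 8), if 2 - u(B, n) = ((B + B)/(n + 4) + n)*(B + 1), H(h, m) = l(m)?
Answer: -282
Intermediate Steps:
H(h, m) = m
u(B, n) = 2 - (1 + B)*(n + 2*B/(4 + n)) (u(B, n) = 2 - ((B + B)/(n + 4) + n)*(B + 1) = 2 - ((2*B)/(4 + n) + n)*(1 + B) = 2 - (2*B/(4 + n) + n)*(1 + B) = 2 - (n + 2*B/(4 + n))*(1 + B) = 2 - (1 + B)*(n + 2*B/(4 + n)))
-3*u((3 + 3)*(-4 + H(2, 0)), 8) = -3*(8 - 1*8**2 - 2*(3 + 3)*(-4 + 0) - 2*8 - 2*(-4 + 0)**2*(3 + 3)**2 - 1*(3 + 3)*(-4 + 0)*8**2 - 4*(3 + 3)*(-4 + 0)*8)/(4 + 8) = -3*(8 - 1*64 - 12*(-4) - 16 - 2*(6*(-4))**2 - 1*6*(-4)*64 - 4*6*(-4)*8)/12 = -(8 - 64 - 2*(-24) - 16 - 2*(-24)**2 - 1*(-24)*64 - 4*(-24)*8)/4 = -(8 - 64 + 48 - 16 - 2*576 + 1536 + 768)/4 = -(8 - 64 + 48 - 16 - 1152 + 1536 + 768)/4 = -1128/4 = -3*94 = -282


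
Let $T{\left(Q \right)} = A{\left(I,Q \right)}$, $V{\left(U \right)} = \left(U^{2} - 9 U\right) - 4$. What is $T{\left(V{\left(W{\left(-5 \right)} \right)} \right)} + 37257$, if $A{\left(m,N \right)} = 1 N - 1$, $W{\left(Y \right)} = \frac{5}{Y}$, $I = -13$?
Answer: $37262$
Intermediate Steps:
$A{\left(m,N \right)} = -1 + N$ ($A{\left(m,N \right)} = N - 1 = -1 + N$)
$V{\left(U \right)} = -4 + U^{2} - 9 U$
$T{\left(Q \right)} = -1 + Q$
$T{\left(V{\left(W{\left(-5 \right)} \right)} \right)} + 37257 = \left(-1 - \left(4 - 1^{2} + 9 \cdot 5 \frac{1}{-5}\right)\right) + 37257 = \left(-1 - \left(4 - 1^{2} + 9 \cdot 5 \left(- \frac{1}{5}\right)\right)\right) + 37257 = \left(-1 - \left(-5 - 1\right)\right) + 37257 = \left(-1 + \left(-4 + 1 + 9\right)\right) + 37257 = \left(-1 + 6\right) + 37257 = 5 + 37257 = 37262$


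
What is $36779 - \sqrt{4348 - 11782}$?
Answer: $36779 - 3 i \sqrt{826} \approx 36779.0 - 86.221 i$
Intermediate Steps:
$36779 - \sqrt{4348 - 11782} = 36779 - \sqrt{-7434} = 36779 - 3 i \sqrt{826}$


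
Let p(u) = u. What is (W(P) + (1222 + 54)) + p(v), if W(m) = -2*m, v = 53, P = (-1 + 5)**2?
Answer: 1297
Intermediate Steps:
P = 16 (P = 4**2 = 16)
(W(P) + (1222 + 54)) + p(v) = (-2*16 + (1222 + 54)) + 53 = (-32 + 1276) + 53 = 1244 + 53 = 1297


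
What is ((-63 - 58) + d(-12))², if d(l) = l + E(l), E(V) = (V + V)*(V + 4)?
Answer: 3481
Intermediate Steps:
E(V) = 2*V*(4 + V) (E(V) = (2*V)*(4 + V) = 2*V*(4 + V))
d(l) = l + 2*l*(4 + l)
((-63 - 58) + d(-12))² = ((-63 - 58) - 12*(9 + 2*(-12)))² = (-121 - 12*(9 - 24))² = (-121 - 12*(-15))² = (-121 + 180)² = 59² = 3481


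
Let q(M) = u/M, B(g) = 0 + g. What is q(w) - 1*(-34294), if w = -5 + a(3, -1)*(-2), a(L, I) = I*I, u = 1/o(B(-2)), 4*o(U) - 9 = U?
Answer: 1680402/49 ≈ 34294.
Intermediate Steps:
B(g) = g
o(U) = 9/4 + U/4
u = 4/7 (u = 1/(9/4 + (¼)*(-2)) = 1/(9/4 - ½) = 1/(7/4) = 4/7 ≈ 0.57143)
a(L, I) = I²
w = -7 (w = -5 + (-1)²*(-2) = -5 + 1*(-2) = -5 - 2 = -7)
q(M) = 4/(7*M)
q(w) - 1*(-34294) = (4/7)/(-7) - 1*(-34294) = (4/7)*(-⅐) + 34294 = -4/49 + 34294 = 1680402/49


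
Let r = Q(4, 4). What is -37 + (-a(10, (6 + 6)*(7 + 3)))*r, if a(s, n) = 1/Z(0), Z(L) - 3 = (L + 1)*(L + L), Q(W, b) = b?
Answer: -115/3 ≈ -38.333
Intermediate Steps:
Z(L) = 3 + 2*L*(1 + L) (Z(L) = 3 + (L + 1)*(L + L) = 3 + (1 + L)*(2*L) = 3 + 2*L*(1 + L))
r = 4
a(s, n) = 1/3 (a(s, n) = 1/(3 + 2*0 + 2*0**2) = 1/(3 + 0 + 2*0) = 1/(3 + 0 + 0) = 1/3)
-37 + (-a(10, (6 + 6)*(7 + 3)))*r = -37 - 1*1/3*4 = -37 - 1/3*4 = -37 - 4/3 = -115/3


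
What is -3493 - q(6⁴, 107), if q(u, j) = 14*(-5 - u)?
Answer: 14721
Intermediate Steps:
q(u, j) = -70 - 14*u
-3493 - q(6⁴, 107) = -3493 - (-70 - 14*6⁴) = -3493 - (-70 - 14*1296) = -3493 - (-70 - 18144) = -3493 - 1*(-18214) = -3493 + 18214 = 14721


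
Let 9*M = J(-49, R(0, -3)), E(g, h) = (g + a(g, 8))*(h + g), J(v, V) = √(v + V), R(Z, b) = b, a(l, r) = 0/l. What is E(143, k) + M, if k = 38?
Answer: 25883 + 2*I*√13/9 ≈ 25883.0 + 0.80123*I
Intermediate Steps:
a(l, r) = 0
J(v, V) = √(V + v)
E(g, h) = g*(g + h) (E(g, h) = (g + 0)*(h + g) = g*(g + h))
M = 2*I*√13/9 (M = √(-3 - 49)/9 = √(-52)/9 = (2*I*√13)/9 = 2*I*√13/9 ≈ 0.80123*I)
E(143, k) + M = 143*(143 + 38) + 2*I*√13/9 = 143*181 + 2*I*√13/9 = 25883 + 2*I*√13/9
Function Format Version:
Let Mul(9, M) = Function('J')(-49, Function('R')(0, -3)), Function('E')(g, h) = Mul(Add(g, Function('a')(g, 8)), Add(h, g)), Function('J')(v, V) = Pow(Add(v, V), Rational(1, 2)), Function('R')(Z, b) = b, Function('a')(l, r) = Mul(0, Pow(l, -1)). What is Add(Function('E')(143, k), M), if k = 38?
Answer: Add(25883, Mul(Rational(2, 9), I, Pow(13, Rational(1, 2)))) ≈ Add(25883., Mul(0.80123, I))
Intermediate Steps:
Function('a')(l, r) = 0
Function('J')(v, V) = Pow(Add(V, v), Rational(1, 2))
Function('E')(g, h) = Mul(g, Add(g, h)) (Function('E')(g, h) = Mul(Add(g, 0), Add(h, g)) = Mul(g, Add(g, h)))
M = Mul(Rational(2, 9), I, Pow(13, Rational(1, 2))) (M = Mul(Rational(1, 9), Pow(Add(-3, -49), Rational(1, 2))) = Mul(Rational(1, 9), Pow(-52, Rational(1, 2))) = Mul(Rational(1, 9), Mul(2, I, Pow(13, Rational(1, 2)))) = Mul(Rational(2, 9), I, Pow(13, Rational(1, 2))) ≈ Mul(0.80123, I))
Add(Function('E')(143, k), M) = Add(Mul(143, Add(143, 38)), Mul(Rational(2, 9), I, Pow(13, Rational(1, 2)))) = Add(Mul(143, 181), Mul(Rational(2, 9), I, Pow(13, Rational(1, 2)))) = Add(25883, Mul(Rational(2, 9), I, Pow(13, Rational(1, 2))))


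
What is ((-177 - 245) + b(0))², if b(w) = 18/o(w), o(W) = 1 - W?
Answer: 163216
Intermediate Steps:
b(w) = 18/(1 - w)
((-177 - 245) + b(0))² = ((-177 - 245) - 18/(-1 + 0))² = (-422 - 18/(-1))² = (-422 - 18*(-1))² = (-422 + 18)² = (-404)² = 163216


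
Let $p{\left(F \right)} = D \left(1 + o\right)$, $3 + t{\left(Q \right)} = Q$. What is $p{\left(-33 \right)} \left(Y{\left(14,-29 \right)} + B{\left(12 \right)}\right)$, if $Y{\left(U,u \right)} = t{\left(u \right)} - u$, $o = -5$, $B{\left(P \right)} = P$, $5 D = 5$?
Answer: $-36$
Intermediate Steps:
$D = 1$ ($D = \frac{1}{5} \cdot 5 = 1$)
$t{\left(Q \right)} = -3 + Q$
$Y{\left(U,u \right)} = -3$ ($Y{\left(U,u \right)} = \left(-3 + u\right) - u = -3$)
$p{\left(F \right)} = -4$ ($p{\left(F \right)} = 1 \left(1 - 5\right) = 1 \left(-4\right) = -4$)
$p{\left(-33 \right)} \left(Y{\left(14,-29 \right)} + B{\left(12 \right)}\right) = - 4 \left(-3 + 12\right) = \left(-4\right) 9 = -36$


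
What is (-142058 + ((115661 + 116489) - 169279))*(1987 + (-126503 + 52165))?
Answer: 5729258637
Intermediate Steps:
(-142058 + ((115661 + 116489) - 169279))*(1987 + (-126503 + 52165)) = (-142058 + (232150 - 169279))*(1987 - 74338) = (-142058 + 62871)*(-72351) = -79187*(-72351) = 5729258637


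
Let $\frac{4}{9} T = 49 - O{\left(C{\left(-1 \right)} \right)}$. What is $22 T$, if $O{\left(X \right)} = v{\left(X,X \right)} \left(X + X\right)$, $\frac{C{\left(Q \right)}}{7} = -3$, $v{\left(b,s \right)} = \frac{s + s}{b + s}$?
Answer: $\frac{9009}{2} \approx 4504.5$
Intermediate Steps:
$v{\left(b,s \right)} = \frac{2 s}{b + s}$
$C{\left(Q \right)} = -21$ ($C{\left(Q \right)} = 7 \left(-3\right) = -21$)
$O{\left(X \right)} = 2 X$ ($O{\left(X \right)} = \frac{2 X}{X + X} \left(X + X\right) = \frac{2 X}{2 X} 2 X = 2 X \frac{1}{2 X} 2 X = 1 \cdot 2 X = 2 X$)
$T = \frac{819}{4}$ ($T = \frac{9 \left(49 - 2 \left(-21\right)\right)}{4} = \frac{9 \left(49 - -42\right)}{4} = \frac{9 \left(49 + 42\right)}{4} = \frac{9}{4} \cdot 91 = \frac{819}{4} \approx 204.75$)
$22 T = 22 \cdot \frac{819}{4} = \frac{9009}{2}$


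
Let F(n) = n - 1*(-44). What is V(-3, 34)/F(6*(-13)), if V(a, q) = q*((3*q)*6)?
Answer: -612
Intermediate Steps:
V(a, q) = 18*q² (V(a, q) = q*(18*q) = 18*q²)
F(n) = 44 + n (F(n) = n + 44 = 44 + n)
V(-3, 34)/F(6*(-13)) = (18*34²)/(44 + 6*(-13)) = (18*1156)/(44 - 78) = 20808/(-34) = 20808*(-1/34) = -612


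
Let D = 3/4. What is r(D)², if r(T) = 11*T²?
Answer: 9801/256 ≈ 38.285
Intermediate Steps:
D = ¾ (D = 3*(¼) = ¾ ≈ 0.75000)
r(D)² = (11*(¾)²)² = (11*(9/16))² = (99/16)² = 9801/256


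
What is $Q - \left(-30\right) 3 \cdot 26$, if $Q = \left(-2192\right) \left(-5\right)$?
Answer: $13300$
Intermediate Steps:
$Q = 10960$
$Q - \left(-30\right) 3 \cdot 26 = 10960 - \left(-30\right) 3 \cdot 26 = 10960 - \left(-90\right) 26 = 10960 - -2340 = 10960 + 2340 = 13300$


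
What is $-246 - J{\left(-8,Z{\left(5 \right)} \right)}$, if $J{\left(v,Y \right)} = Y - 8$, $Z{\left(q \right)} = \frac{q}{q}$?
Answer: $-239$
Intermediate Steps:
$Z{\left(q \right)} = 1$
$J{\left(v,Y \right)} = -8 + Y$
$-246 - J{\left(-8,Z{\left(5 \right)} \right)} = -246 - \left(-8 + 1\right) = -246 - -7 = -246 + 7 = -239$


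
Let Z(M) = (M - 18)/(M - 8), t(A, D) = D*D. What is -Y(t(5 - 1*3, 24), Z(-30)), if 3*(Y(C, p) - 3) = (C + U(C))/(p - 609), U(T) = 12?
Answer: -30917/11547 ≈ -2.6775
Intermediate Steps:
t(A, D) = D²
Z(M) = (-18 + M)/(-8 + M)
Y(C, p) = 3 + (12 + C)/(3*(-609 + p)) (Y(C, p) = 3 + ((C + 12)/(p - 609))/3 = 3 + ((12 + C)/(-609 + p))/3 = 3 + (12 + C)/(3*(-609 + p)))
-Y(t(5 - 1*3, 24), Z(-30)) = -(-5469 + 24² + 9*((-18 - 30)/(-8 - 30)))/(3*(-609 + (-18 - 30)/(-8 - 30))) = -(-5469 + 576 + 9*(-48/(-38)))/(3*(-609 - 48/(-38))) = -(-5469 + 576 + 9*(-1/38*(-48)))/(3*(-609 - 1/38*(-48))) = -(-5469 + 576 + 9*(24/19))/(3*(-609 + 24/19)) = -(-5469 + 576 + 216/19)/(3*(-11547/19)) = -(-19)*(-92751)/(3*11547*19) = -1*30917/11547 = -30917/11547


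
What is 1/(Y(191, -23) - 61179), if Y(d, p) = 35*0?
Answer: -1/61179 ≈ -1.6345e-5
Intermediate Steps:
Y(d, p) = 0
1/(Y(191, -23) - 61179) = 1/(0 - 61179) = 1/(-61179) = -1/61179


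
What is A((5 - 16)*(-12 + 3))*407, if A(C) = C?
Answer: 40293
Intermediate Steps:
A((5 - 16)*(-12 + 3))*407 = ((5 - 16)*(-12 + 3))*407 = -11*(-9)*407 = 99*407 = 40293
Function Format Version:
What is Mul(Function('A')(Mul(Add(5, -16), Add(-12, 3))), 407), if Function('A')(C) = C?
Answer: 40293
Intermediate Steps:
Mul(Function('A')(Mul(Add(5, -16), Add(-12, 3))), 407) = Mul(Mul(Add(5, -16), Add(-12, 3)), 407) = Mul(Mul(-11, -9), 407) = Mul(99, 407) = 40293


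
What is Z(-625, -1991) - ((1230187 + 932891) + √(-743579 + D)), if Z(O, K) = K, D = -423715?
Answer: -2165069 - I*√1167294 ≈ -2.1651e+6 - 1080.4*I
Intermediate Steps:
Z(-625, -1991) - ((1230187 + 932891) + √(-743579 + D)) = -1991 - ((1230187 + 932891) + √(-743579 - 423715)) = -1991 - (2163078 + √(-1167294)) = -1991 - (2163078 + I*√1167294) = -1991 + (-2163078 - I*√1167294) = -2165069 - I*√1167294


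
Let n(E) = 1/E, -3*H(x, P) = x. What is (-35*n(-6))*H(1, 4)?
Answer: -35/18 ≈ -1.9444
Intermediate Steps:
H(x, P) = -x/3
n(E) = 1/E
(-35*n(-6))*H(1, 4) = (-35/(-6))*(-⅓*1) = -35*(-⅙)*(-⅓) = (35/6)*(-⅓) = -35/18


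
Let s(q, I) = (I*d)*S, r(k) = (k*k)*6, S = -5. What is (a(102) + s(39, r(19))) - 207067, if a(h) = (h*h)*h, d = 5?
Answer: 799991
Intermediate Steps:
r(k) = 6*k**2 (r(k) = k**2*6 = 6*k**2)
a(h) = h**3 (a(h) = h**2*h = h**3)
s(q, I) = -25*I (s(q, I) = (I*5)*(-5) = (5*I)*(-5) = -25*I)
(a(102) + s(39, r(19))) - 207067 = (102**3 - 150*19**2) - 207067 = (1061208 - 150*361) - 207067 = (1061208 - 25*2166) - 207067 = (1061208 - 54150) - 207067 = 1007058 - 207067 = 799991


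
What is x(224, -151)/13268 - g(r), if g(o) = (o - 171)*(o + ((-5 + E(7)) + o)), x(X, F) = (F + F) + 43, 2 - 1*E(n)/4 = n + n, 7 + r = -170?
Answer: -1879226707/13268 ≈ -1.4164e+5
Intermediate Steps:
r = -177 (r = -7 - 170 = -177)
E(n) = 8 - 8*n (E(n) = 8 - 4*(n + n) = 8 - 8*n)
x(X, F) = 43 + 2*F (x(X, F) = 2*F + 43 = 43 + 2*F)
g(o) = (-171 + o)*(-53 + 2*o) (g(o) = (o - 171)*(o + ((-5 + (8 - 8*7)) + o)) = (-171 + o)*(o + ((-5 + (8 - 56)) + o)) = (-171 + o)*(o + ((-5 - 48) + o)) = (-171 + o)*(o + (-53 + o)) = (-171 + o)*(-53 + 2*o))
x(224, -151)/13268 - g(r) = (43 + 2*(-151))/13268 - (9063 - 395*(-177) + 2*(-177)**2) = (43 - 302)*(1/13268) - (9063 + 69915 + 2*31329) = -259*1/13268 - (9063 + 69915 + 62658) = -259/13268 - 1*141636 = -259/13268 - 141636 = -1879226707/13268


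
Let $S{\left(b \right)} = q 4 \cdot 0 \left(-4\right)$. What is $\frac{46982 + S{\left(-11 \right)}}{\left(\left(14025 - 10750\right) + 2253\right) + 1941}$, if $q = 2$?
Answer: $\frac{46982}{7469} \approx 6.2903$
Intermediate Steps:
$S{\left(b \right)} = 0$ ($S{\left(b \right)} = 2 \cdot 4 \cdot 0 \left(-4\right) = 2 \cdot 0 \left(-4\right) = 2 \cdot 0 = 0$)
$\frac{46982 + S{\left(-11 \right)}}{\left(\left(14025 - 10750\right) + 2253\right) + 1941} = \frac{46982 + 0}{\left(\left(14025 - 10750\right) + 2253\right) + 1941} = \frac{46982}{\left(3275 + 2253\right) + 1941} = \frac{46982}{5528 + 1941} = \frac{46982}{7469}$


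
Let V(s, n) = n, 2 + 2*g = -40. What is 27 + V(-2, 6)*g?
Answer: -99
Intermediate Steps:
g = -21 (g = -1 + (½)*(-40) = -1 - 20 = -21)
27 + V(-2, 6)*g = 27 + 6*(-21) = 27 - 126 = -99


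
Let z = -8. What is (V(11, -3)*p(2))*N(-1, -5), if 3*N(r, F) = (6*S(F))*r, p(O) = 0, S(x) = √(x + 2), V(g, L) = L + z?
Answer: 0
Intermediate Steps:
V(g, L) = -8 + L (V(g, L) = L - 8 = -8 + L)
S(x) = √(2 + x)
N(r, F) = 2*r*√(2 + F) (N(r, F) = ((6*√(2 + F))*r)/3 = (6*r*√(2 + F))/3 = 2*r*√(2 + F))
(V(11, -3)*p(2))*N(-1, -5) = ((-8 - 3)*0)*(2*(-1)*√(2 - 5)) = (-11*0)*(2*(-1)*√(-3)) = 0*(2*(-1)*(I*√3)) = 0*(-2*I*√3) = 0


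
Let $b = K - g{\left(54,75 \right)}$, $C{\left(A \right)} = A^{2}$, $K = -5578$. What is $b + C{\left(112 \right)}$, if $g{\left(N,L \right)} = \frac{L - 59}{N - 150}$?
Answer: $\frac{41797}{6} \approx 6966.2$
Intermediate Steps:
$g{\left(N,L \right)} = \frac{-59 + L}{-150 + N}$
$b = - \frac{33467}{6}$ ($b = -5578 - \frac{-59 + 75}{-150 + 54} = -5578 - \frac{1}{-96} \cdot 16 = -5578 - \left(- \frac{1}{96}\right) 16 = -5578 - - \frac{1}{6} = -5578 + \frac{1}{6} = - \frac{33467}{6} \approx -5577.8$)
$b + C{\left(112 \right)} = - \frac{33467}{6} + 112^{2} = - \frac{33467}{6} + 12544 = \frac{41797}{6}$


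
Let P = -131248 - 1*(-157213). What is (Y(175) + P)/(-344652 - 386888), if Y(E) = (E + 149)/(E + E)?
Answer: -4544037/128019500 ≈ -0.035495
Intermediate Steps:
P = 25965 (P = -131248 + 157213 = 25965)
Y(E) = (149 + E)/(2*E) (Y(E) = (149 + E)/((2*E)) = (149 + E)*(1/(2*E)) = (149 + E)/(2*E))
(Y(175) + P)/(-344652 - 386888) = ((1/2)*(149 + 175)/175 + 25965)/(-344652 - 386888) = ((1/2)*(1/175)*324 + 25965)/(-731540) = (162/175 + 25965)*(-1/731540) = (4544037/175)*(-1/731540) = -4544037/128019500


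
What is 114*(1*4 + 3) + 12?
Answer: 810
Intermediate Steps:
114*(1*4 + 3) + 12 = 114*(4 + 3) + 12 = 114*7 + 12 = 798 + 12 = 810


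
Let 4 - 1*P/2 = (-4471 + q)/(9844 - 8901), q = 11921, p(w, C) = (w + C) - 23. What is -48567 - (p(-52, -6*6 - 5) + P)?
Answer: -45681937/943 ≈ -48443.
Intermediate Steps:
p(w, C) = -23 + C + w (p(w, C) = (C + w) - 23 = -23 + C + w)
P = -7356/943 (P = 8 - 2*(-4471 + 11921)/(9844 - 8901) = 8 - 14900/943 = -7356/943 ≈ -7.8006)
-48567 - (p(-52, -6*6 - 5) + P) = -48567 - ((-23 + (-6*6 - 5) - 52) - 7356/943) = -48567 - ((-23 + (-36 - 5) - 52) - 7356/943) = -48567 - ((-23 - 41 - 52) - 7356/943) = -48567 - (-116 - 7356/943) = -48567 - 1*(-116744/943) = -48567 + 116744/943 = -45681937/943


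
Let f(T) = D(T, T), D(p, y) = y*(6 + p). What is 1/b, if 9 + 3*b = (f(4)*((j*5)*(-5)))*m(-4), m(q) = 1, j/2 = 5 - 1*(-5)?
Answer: -3/20009 ≈ -0.00014993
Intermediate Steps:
f(T) = T*(6 + T)
j = 20 (j = 2*(5 - 1*(-5)) = 2*(5 + 5) = 2*10 = 20)
b = -20009/3 (b = -3 + (((4*(6 + 4))*((20*5)*(-5)))*1)/3 = -3 + (((4*10)*(100*(-5)))*1)/3 = -3 + ((40*(-500))*1)/3 = -3 + (-20000*1)/3 = -3 + (⅓)*(-20000) = -3 - 20000/3 = -20009/3 ≈ -6669.7)
1/b = 1/(-20009/3) = -3/20009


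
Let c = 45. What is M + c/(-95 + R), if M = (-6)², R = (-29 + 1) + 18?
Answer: 249/7 ≈ 35.571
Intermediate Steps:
R = -10 (R = -28 + 18 = -10)
M = 36
M + c/(-95 + R) = 36 + 45/(-95 - 10) = 36 + 45/(-105) = 36 - 1/105*45 = 36 - 3/7 = 249/7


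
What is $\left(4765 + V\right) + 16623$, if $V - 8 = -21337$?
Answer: $59$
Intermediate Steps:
$V = -21329$ ($V = 8 - 21337 = -21329$)
$\left(4765 + V\right) + 16623 = \left(4765 - 21329\right) + 16623 = -16564 + 16623 = 59$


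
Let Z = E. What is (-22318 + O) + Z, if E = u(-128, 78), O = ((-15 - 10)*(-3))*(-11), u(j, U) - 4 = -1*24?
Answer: -23163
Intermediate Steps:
u(j, U) = -20 (u(j, U) = 4 - 1*24 = 4 - 24 = -20)
O = -825 (O = -25*(-3)*(-11) = 75*(-11) = -825)
E = -20
Z = -20
(-22318 + O) + Z = (-22318 - 825) - 20 = -23143 - 20 = -23163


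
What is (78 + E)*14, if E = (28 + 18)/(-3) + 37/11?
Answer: 30506/33 ≈ 924.42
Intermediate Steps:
E = -395/33 (E = 46*(-⅓) + 37*(1/11) = -46/3 + 37/11 = -395/33 ≈ -11.970)
(78 + E)*14 = (78 - 395/33)*14 = (2179/33)*14 = 30506/33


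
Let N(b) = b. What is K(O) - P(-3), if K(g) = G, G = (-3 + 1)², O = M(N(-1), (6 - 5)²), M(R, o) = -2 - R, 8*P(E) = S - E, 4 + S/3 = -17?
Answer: 23/2 ≈ 11.500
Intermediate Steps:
S = -63 (S = -12 + 3*(-17) = -12 - 51 = -63)
P(E) = -63/8 - E/8 (P(E) = (-63 - E)/8 = -63/8 - E/8)
O = -1 (O = -2 - 1*(-1) = -2 + 1 = -1)
G = 4 (G = (-2)² = 4)
K(g) = 4
K(O) - P(-3) = 4 - (-63/8 - ⅛*(-3)) = 4 - (-63/8 + 3/8) = 4 - 1*(-15/2) = 4 + 15/2 = 23/2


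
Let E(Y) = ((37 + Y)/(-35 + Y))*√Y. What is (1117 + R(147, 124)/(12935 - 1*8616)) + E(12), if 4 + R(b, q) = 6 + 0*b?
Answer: 4824325/4319 - 98*√3/23 ≈ 1109.6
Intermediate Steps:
R(b, q) = 2 (R(b, q) = -4 + (6 + 0*b) = -4 + (6 + 0) = -4 + 6 = 2)
E(Y) = √Y*(37 + Y)/(-35 + Y) (E(Y) = ((37 + Y)/(-35 + Y))*√Y = √Y*(37 + Y)/(-35 + Y))
(1117 + R(147, 124)/(12935 - 1*8616)) + E(12) = (1117 + 2/(12935 - 1*8616)) + √12*(37 + 12)/(-35 + 12) = (1117 + 2/(12935 - 8616)) + (2*√3)*49/(-23) = (1117 + 2/4319) + (2*√3)*(-1/23)*49 = (1117 + 2*(1/4319)) - 98*√3/23 = (1117 + 2/4319) - 98*√3/23 = 4824325/4319 - 98*√3/23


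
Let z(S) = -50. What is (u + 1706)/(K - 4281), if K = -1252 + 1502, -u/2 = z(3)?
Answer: -1806/4031 ≈ -0.44803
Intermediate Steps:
u = 100 (u = -2*(-50) = 100)
K = 250
(u + 1706)/(K - 4281) = (100 + 1706)/(250 - 4281) = 1806/(-4031) = 1806*(-1/4031) = -1806/4031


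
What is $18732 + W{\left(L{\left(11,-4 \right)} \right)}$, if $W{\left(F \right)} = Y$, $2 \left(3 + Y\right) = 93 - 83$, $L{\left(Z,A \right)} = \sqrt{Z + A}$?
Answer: $18734$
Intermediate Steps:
$L{\left(Z,A \right)} = \sqrt{A + Z}$
$Y = 2$ ($Y = -3 + \frac{93 - 83}{2} = -3 + \frac{1}{2} \cdot 10 = -3 + 5 = 2$)
$W{\left(F \right)} = 2$
$18732 + W{\left(L{\left(11,-4 \right)} \right)} = 18732 + 2 = 18734$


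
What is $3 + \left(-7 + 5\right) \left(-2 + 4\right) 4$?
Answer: $-13$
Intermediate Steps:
$3 + \left(-7 + 5\right) \left(-2 + 4\right) 4 = 3 + \left(-2\right) 2 \cdot 4 = 3 - 16 = -13$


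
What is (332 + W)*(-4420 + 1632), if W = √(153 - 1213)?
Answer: -925616 - 5576*I*√265 ≈ -9.2562e+5 - 90771.0*I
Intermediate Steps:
W = 2*I*√265 (W = √(-1060) = 2*I*√265 ≈ 32.558*I)
(332 + W)*(-4420 + 1632) = (332 + 2*I*√265)*(-4420 + 1632) = (332 + 2*I*√265)*(-2788) = -925616 - 5576*I*√265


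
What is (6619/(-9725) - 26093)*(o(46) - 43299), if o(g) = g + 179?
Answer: 10930503209256/9725 ≈ 1.1240e+9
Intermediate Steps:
o(g) = 179 + g
(6619/(-9725) - 26093)*(o(46) - 43299) = (6619/(-9725) - 26093)*((179 + 46) - 43299) = (6619*(-1/9725) - 26093)*(225 - 43299) = (-6619/9725 - 26093)*(-43074) = -253761044/9725*(-43074) = 10930503209256/9725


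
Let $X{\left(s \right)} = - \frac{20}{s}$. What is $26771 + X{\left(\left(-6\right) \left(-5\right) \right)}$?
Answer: $\frac{80311}{3} \approx 26770.0$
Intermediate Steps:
$26771 + X{\left(\left(-6\right) \left(-5\right) \right)} = 26771 - \frac{20}{\left(-6\right) \left(-5\right)} = 26771 - \frac{20}{30} = 26771 - \frac{2}{3} = \frac{80311}{3}$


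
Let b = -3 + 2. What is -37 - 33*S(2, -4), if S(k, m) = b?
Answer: -4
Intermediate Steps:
b = -1
S(k, m) = -1
-37 - 33*S(2, -4) = -37 - 33*(-1) = -37 + 33 = -4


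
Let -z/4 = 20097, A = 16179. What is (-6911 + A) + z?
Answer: -71120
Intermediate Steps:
z = -80388 (z = -4*20097 = -80388)
(-6911 + A) + z = (-6911 + 16179) - 80388 = 9268 - 80388 = -71120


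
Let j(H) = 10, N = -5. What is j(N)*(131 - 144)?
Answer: -130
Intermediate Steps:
j(N)*(131 - 144) = 10*(131 - 144) = 10*(-13) = -130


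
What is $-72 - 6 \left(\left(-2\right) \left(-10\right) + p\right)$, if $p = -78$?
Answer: $276$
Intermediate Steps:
$-72 - 6 \left(\left(-2\right) \left(-10\right) + p\right) = -72 - 6 \left(\left(-2\right) \left(-10\right) - 78\right) = -72 - 6 \left(20 - 78\right) = -72 - -348 = -72 + 348 = 276$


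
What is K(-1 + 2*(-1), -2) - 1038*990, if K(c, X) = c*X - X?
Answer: -1027612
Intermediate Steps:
K(c, X) = -X + X*c (K(c, X) = X*c - X = -X + X*c)
K(-1 + 2*(-1), -2) - 1038*990 = -2*(-1 + (-1 + 2*(-1))) - 1038*990 = -2*(-1 + (-1 - 2)) - 1027620 = -2*(-1 - 3) - 1027620 = -2*(-4) - 1027620 = 8 - 1027620 = -1027612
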